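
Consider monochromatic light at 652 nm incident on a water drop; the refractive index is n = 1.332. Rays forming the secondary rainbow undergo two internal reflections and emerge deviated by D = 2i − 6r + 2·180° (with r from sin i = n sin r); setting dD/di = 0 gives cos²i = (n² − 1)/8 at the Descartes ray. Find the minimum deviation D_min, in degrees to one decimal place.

cos²i = (1.77422 − 1)/8 = 0.09678; i = arccos(0.31109) = 71.875°.
sin r = sin 71.875°/1.332 = 0.71350; r = 45.520°.
D_min = 2·71.875° − 6·45.520° + 360° = 230.628°.

230.6°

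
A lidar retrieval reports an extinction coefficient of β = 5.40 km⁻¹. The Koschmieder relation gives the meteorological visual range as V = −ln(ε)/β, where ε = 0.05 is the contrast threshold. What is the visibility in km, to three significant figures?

0.555 km

V = −ln(0.05) / 5.40 = 2.996 / 5.40 = 0.5548 km.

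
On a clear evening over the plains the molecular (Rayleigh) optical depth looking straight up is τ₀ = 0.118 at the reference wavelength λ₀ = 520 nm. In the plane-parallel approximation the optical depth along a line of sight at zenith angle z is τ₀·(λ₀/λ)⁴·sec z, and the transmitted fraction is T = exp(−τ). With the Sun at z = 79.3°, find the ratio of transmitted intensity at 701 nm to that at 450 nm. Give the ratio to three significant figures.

Airmass: sec 79.3° = 5.3860.
τ(701 nm) = 0.118 × (520/701)⁴ × 5.3860 = 0.118 × 0.3028 × 5.3860 = 0.1924.
τ(450 nm) = 0.118 × (520/450)⁴ × 5.3860 = 0.118 × 1.7830 × 5.3860 = 1.1332.
T(701)/T(450) = exp(τ_B − τ_A) = exp(0.9408) = 2.5620.

2.56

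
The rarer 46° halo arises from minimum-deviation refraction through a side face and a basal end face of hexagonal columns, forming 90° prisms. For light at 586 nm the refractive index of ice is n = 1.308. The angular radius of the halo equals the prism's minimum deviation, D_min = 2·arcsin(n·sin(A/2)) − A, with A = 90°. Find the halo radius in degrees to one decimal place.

n·sin(A/2) = 1.308 × sin 45° = 1.308 × 0.7071 = 0.9249.
D_min = 2·arcsin(0.9249) − 90° = 2 × 67.653° − 90° = 45.305°.

45.3°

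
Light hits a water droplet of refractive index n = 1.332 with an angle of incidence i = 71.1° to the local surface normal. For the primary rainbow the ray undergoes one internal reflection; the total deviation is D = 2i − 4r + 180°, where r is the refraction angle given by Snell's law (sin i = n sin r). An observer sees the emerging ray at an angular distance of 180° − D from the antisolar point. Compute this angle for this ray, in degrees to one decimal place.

sin r = sin 71.1° / 1.332 = 0.9461/1.332 = 0.7103; r = 45.26°.
D = 2·71.1° − 4·45.26° + 180° = 142.20° − 181.03° + 180° = 141.17°.
Angle from antisolar point = 180° − D = 38.83°.

38.8°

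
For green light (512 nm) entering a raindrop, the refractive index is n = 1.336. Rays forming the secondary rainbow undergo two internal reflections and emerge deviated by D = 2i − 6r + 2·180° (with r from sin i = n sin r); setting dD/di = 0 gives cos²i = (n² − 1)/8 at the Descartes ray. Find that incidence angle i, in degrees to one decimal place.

71.7°

cos²i = (1.336² − 1)/8 = (1.78490 − 1)/8 = 0.09811.
cos i = 0.31323, so i = 71.746°.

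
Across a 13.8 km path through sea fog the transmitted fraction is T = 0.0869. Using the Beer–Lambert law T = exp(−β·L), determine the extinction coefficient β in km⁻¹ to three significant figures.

0.177 km⁻¹

Beer–Lambert: T = exp(−βL) ⇒ β = −ln(T)/L = −ln(0.0869)/13.8 = 2.4430/13.8 = 0.177 km⁻¹.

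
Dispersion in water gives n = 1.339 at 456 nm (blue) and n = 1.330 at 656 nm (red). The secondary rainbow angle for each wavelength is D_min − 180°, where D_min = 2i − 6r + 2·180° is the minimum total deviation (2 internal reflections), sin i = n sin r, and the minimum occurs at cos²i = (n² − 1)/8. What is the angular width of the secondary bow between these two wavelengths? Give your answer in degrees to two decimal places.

2.35°

At 456 nm (n = 1.339): cos²i = 0.09912 → i = 71.650°, r = 45.141°, D_min = 232.451°, rainbow angle = 52.451°.
At 656 nm (n = 1.330): cos²i = 0.09611 → i = 71.940°, r = 45.630°, D_min = 230.101°, rainbow angle = 50.101°.
Angular width = |52.451° − 50.101°| = 2.350°.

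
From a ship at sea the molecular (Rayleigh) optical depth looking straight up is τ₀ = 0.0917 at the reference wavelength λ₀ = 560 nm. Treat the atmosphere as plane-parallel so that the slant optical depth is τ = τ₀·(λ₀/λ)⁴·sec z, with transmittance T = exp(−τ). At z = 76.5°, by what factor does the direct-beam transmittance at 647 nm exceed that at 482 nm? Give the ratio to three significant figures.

Airmass: sec 76.5° = 4.2837.
τ(647 nm) = 0.0917 × (560/647)⁴ × 4.2837 = 0.0917 × 0.5612 × 4.2837 = 0.2205.
τ(482 nm) = 0.0917 × (560/482)⁴ × 4.2837 = 0.0917 × 1.8221 × 4.2837 = 0.7157.
T(647)/T(482) = exp(τ_B − τ_A) = exp(0.4953) = 1.6409.

1.64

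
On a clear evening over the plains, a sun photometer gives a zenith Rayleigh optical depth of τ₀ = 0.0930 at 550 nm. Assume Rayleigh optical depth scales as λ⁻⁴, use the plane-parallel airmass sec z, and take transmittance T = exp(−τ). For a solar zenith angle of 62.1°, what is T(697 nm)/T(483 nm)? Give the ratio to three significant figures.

Airmass: sec 62.1° = 2.1371.
τ(697 nm) = 0.0930 × (550/697)⁴ × 2.1371 = 0.0930 × 0.3877 × 2.1371 = 0.0771.
τ(483 nm) = 0.0930 × (550/483)⁴ × 2.1371 = 0.0930 × 1.6814 × 2.1371 = 0.3342.
T(697)/T(483) = exp(τ_B − τ_A) = exp(0.2571) = 1.2932.

1.29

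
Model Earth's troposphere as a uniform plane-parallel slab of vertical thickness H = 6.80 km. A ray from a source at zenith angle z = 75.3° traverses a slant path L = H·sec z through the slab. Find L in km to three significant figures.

26.8 km

sec z = 1/cos 75.3° = 3.9408.
L = 6.80 × 3.9408 = 26.797 km.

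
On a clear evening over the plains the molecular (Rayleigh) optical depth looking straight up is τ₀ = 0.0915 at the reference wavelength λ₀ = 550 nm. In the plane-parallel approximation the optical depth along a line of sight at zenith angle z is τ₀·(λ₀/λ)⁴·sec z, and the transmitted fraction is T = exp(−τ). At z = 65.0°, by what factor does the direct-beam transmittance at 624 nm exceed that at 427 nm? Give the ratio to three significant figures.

1.59

Airmass: sec 65.0° = 2.3662.
τ(624 nm) = 0.0915 × (550/624)⁴ × 2.3662 = 0.0915 × 0.6035 × 2.3662 = 0.1307.
τ(427 nm) = 0.0915 × (550/427)⁴ × 2.3662 = 0.0915 × 2.7526 × 2.3662 = 0.5960.
T(624)/T(427) = exp(τ_B − τ_A) = exp(0.4653) = 1.5925.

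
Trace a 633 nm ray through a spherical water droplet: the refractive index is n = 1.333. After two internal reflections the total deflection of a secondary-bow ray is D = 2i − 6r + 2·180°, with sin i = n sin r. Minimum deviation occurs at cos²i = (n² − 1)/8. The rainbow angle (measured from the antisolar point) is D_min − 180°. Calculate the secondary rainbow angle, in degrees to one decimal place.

50.9°

cos²i = (1.77689 − 1)/8 = 0.09711; i = arccos(0.31163) = 71.843°.
sin r = sin 71.843°/1.333 = 0.71283; r = 45.466°.
D_min = 2·71.843° − 6·45.466° + 360° = 230.891°.
Rainbow angle = D_min − 180° = 50.891°.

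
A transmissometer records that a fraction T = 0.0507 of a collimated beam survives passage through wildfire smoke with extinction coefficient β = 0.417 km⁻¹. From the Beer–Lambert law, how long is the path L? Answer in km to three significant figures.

7.15 km

Beer–Lambert: T = exp(−βL) ⇒ L = −ln(T)/β = −ln(0.0507)/0.417 = 2.9818/0.417 = 7.151 km.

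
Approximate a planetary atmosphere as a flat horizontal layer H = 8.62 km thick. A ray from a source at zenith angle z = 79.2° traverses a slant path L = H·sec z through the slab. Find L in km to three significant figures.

sec z = 1/cos 79.2° = 5.3367.
L = 8.62 × 5.3367 = 46.002 km.

46.0 km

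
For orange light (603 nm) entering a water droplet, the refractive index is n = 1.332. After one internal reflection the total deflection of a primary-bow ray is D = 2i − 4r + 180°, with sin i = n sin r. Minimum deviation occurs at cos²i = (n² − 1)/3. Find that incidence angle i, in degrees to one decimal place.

59.5°

cos²i = (1.332² − 1)/3 = (1.77422 − 1)/3 = 0.25807.
cos i = 0.50801, so i = 59.469°.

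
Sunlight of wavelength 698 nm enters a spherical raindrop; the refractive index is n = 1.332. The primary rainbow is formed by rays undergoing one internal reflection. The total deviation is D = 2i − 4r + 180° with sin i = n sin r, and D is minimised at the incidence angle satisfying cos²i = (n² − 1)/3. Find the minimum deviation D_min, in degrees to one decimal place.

cos²i = (1.77422 − 1)/3 = 0.25807; i = arccos(0.50801) = 59.469°.
sin r = sin 59.469°/1.332 = 0.64666; r = 40.290°.
D_min = 2·59.469° − 4·40.290° + 180° = 137.776°.

137.8°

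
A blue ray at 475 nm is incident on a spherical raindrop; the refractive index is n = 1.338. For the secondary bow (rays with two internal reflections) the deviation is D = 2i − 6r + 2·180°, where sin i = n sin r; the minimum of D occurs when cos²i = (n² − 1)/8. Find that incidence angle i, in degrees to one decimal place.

cos²i = (1.338² − 1)/8 = (1.79024 − 1)/8 = 0.09878.
cos i = 0.31429, so i = 71.682°.

71.7°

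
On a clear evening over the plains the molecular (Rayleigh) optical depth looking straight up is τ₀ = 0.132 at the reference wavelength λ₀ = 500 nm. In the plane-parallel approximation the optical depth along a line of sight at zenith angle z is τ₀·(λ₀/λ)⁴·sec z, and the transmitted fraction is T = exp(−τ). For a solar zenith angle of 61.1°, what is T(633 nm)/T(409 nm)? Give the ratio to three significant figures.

Airmass: sec 61.1° = 2.0692.
τ(633 nm) = 0.132 × (500/633)⁴ × 2.0692 = 0.132 × 0.3893 × 2.0692 = 0.1063.
τ(409 nm) = 0.132 × (500/409)⁴ × 2.0692 = 0.132 × 2.2335 × 2.0692 = 0.6100.
T(633)/T(409) = exp(τ_B − τ_A) = exp(0.5037) = 1.6549.

1.65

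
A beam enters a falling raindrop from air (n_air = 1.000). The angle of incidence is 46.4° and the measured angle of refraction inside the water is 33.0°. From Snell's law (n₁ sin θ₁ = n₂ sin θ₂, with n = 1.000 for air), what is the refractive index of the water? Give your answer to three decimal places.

1.330

n = sin θ_i / sin θ_r = sin 46.4° / sin 33.0° = 0.7242 / 0.5446 = 1.3296.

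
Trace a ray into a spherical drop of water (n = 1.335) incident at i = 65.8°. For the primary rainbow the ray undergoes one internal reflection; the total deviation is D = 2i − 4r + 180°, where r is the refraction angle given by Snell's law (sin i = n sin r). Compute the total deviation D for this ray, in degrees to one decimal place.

139.2°

sin r = sin 65.8° / 1.335 = 0.9121/1.335 = 0.6832; r = 43.10°.
D = 2·65.8° − 4·43.10° + 180° = 131.60° − 172.39° + 180° = 139.21°.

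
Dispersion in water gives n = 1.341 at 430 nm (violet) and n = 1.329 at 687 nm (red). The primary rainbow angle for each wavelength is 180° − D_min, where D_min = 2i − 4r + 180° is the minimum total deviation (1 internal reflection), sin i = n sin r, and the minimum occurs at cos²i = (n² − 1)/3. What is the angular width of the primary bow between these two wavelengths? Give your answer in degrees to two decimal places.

1.73°

At 430 nm (n = 1.341): cos²i = 0.26609 → i = 58.946°, r = 39.705°, D_min = 139.071°, rainbow angle = 40.929°.
At 687 nm (n = 1.329): cos²i = 0.25541 → i = 59.643°, r = 40.487°, D_min = 137.337°, rainbow angle = 42.663°.
Angular width = |40.929° − 42.663°| = 1.735°.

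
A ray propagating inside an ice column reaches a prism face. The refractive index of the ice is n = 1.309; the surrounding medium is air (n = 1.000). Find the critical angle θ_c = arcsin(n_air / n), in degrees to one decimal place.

49.8°

sin θ_c = n_air / n = 1.000 / 1.309 = 0.7639.
θ_c = arcsin(0.7639) = 49.81°.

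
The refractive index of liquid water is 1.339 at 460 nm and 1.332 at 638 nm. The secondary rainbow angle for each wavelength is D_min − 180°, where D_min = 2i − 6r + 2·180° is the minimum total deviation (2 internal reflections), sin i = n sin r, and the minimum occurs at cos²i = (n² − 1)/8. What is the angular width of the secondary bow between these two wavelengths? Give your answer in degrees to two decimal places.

1.82°

At 460 nm (n = 1.339): cos²i = 0.09912 → i = 71.650°, r = 45.141°, D_min = 232.451°, rainbow angle = 52.451°.
At 638 nm (n = 1.332): cos²i = 0.09678 → i = 71.875°, r = 45.520°, D_min = 230.628°, rainbow angle = 50.628°.
Angular width = |52.451° − 50.628°| = 1.823°.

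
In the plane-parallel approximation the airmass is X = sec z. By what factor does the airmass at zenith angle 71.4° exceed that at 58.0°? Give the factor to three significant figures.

X(71.4°)/X(58.0°) = sec 71.4° / sec 58.0° = cos 58.0° / cos 71.4° = 0.5299/0.3190 = 1.6614.

1.66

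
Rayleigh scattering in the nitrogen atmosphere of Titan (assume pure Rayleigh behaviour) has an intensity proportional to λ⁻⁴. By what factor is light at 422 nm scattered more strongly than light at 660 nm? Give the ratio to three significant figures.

Rayleigh scattering ∝ λ⁻⁴, so the ratio of coefficients is the inverse fourth power of the wavelength ratio.
σ(422)/σ(660) = (660/422)⁴ = (1.5640)⁴ = 5.983.

5.98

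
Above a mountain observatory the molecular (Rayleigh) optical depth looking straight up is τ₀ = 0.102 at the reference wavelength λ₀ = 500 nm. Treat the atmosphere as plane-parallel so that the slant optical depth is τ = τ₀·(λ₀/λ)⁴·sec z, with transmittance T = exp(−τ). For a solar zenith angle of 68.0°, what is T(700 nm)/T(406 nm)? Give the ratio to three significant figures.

1.74

Airmass: sec 68.0° = 2.6695.
τ(700 nm) = 0.102 × (500/700)⁴ × 2.6695 = 0.102 × 0.2603 × 2.6695 = 0.0709.
τ(406 nm) = 0.102 × (500/406)⁴ × 2.6695 = 0.102 × 2.3003 × 2.6695 = 0.6263.
T(700)/T(406) = exp(τ_B − τ_A) = exp(0.5554) = 1.7427.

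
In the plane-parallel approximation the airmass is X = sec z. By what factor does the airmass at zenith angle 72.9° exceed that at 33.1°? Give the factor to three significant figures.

2.85

X(72.9°)/X(33.1°) = sec 72.9° / sec 33.1° = cos 33.1° / cos 72.9° = 0.8377/0.2940 = 2.8490.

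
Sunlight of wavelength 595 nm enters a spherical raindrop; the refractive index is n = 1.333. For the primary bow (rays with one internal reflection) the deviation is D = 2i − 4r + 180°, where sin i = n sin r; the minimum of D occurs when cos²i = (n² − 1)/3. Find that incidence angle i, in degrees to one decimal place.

59.4°

cos²i = (1.333² − 1)/3 = (1.77689 − 1)/3 = 0.25896.
cos i = 0.50888, so i = 59.410°.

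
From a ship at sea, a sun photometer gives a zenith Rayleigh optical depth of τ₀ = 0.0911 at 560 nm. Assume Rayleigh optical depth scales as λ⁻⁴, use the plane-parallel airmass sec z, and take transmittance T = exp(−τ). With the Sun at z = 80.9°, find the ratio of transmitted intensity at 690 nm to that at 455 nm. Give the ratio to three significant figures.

2.92

Airmass: sec 80.9° = 6.3228.
τ(690 nm) = 0.0911 × (560/690)⁴ × 6.3228 = 0.0911 × 0.4339 × 6.3228 = 0.2499.
τ(455 nm) = 0.0911 × (560/455)⁴ × 6.3228 = 0.0911 × 2.2946 × 6.3228 = 1.3217.
T(690)/T(455) = exp(τ_B − τ_A) = exp(1.0718) = 2.9206.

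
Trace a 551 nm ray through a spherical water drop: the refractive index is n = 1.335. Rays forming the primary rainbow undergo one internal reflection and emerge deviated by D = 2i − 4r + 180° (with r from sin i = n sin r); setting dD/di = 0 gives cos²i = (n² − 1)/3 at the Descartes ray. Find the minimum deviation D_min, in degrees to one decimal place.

138.2°

cos²i = (1.78222 − 1)/3 = 0.26074; i = arccos(0.51063) = 59.294°.
sin r = sin 59.294°/1.335 = 0.64405; r = 40.094°.
D_min = 2·59.294° − 4·40.094° + 180° = 138.212°.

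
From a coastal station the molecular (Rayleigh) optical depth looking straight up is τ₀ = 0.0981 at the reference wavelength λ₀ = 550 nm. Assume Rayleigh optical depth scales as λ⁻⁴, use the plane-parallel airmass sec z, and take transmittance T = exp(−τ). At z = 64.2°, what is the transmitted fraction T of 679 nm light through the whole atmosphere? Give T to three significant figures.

0.908

sec 64.2° = 2.2976.
τ = 0.0981 × (550/679)⁴ × 2.2976 = 0.0981 × 0.4305 × 2.2976 = 0.0970.
T = exp(−0.0970) = 0.9075.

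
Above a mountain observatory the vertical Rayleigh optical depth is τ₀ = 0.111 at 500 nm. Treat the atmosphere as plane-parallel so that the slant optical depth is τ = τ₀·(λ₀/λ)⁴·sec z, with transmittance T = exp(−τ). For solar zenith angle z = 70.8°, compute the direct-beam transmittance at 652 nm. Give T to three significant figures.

0.890

sec 70.8° = 3.0407.
τ = 0.111 × (500/652)⁴ × 3.0407 = 0.111 × 0.3459 × 3.0407 = 0.1167.
T = exp(−0.1167) = 0.8898.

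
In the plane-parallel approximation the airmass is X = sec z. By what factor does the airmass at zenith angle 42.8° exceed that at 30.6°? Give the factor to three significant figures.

X(42.8°)/X(30.6°) = sec 42.8° / sec 30.6° = cos 30.6° / cos 42.8° = 0.8607/0.7337 = 1.1731.

1.17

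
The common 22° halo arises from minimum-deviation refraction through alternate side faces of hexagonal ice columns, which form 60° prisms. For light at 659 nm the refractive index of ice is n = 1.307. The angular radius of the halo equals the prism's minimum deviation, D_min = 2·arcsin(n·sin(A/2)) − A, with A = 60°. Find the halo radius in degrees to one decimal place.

21.6°

n·sin(A/2) = 1.307 × sin 30° = 1.307 × 0.5000 = 0.6535.
D_min = 2·arcsin(0.6535) − 60° = 2 × 40.806° − 60° = 21.612°.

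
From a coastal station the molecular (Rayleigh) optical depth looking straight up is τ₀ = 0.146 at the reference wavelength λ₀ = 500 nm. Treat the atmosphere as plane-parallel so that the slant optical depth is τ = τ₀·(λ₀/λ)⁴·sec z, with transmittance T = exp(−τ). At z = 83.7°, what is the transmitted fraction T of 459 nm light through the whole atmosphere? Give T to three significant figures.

0.154

sec 83.7° = 9.1129.
τ = 0.146 × (500/459)⁴ × 9.1129 = 0.146 × 1.4081 × 9.1129 = 1.8734.
T = exp(−1.8734) = 0.1536.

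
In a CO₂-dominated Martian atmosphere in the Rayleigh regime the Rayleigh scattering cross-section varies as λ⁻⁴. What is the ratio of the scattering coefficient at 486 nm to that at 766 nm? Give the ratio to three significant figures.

Rayleigh scattering ∝ λ⁻⁴, so the ratio of coefficients is the inverse fourth power of the wavelength ratio.
σ(486)/σ(766) = (766/486)⁴ = (1.5761)⁴ = 6.171.

6.17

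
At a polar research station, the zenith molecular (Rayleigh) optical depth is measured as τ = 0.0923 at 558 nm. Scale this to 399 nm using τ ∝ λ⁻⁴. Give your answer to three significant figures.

τ(399 nm) = τ(558 nm) × (558/399)⁴ = 0.0923 × (1.3985)⁴ = 0.0923 × 3.8251 = 0.3531.

0.353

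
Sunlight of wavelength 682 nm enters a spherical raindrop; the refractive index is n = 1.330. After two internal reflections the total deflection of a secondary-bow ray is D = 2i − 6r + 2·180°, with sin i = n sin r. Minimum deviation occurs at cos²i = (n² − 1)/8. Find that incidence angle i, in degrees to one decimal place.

cos²i = (1.330² − 1)/8 = (1.76890 − 1)/8 = 0.09611.
cos i = 0.31002, so i = 71.940°.

71.9°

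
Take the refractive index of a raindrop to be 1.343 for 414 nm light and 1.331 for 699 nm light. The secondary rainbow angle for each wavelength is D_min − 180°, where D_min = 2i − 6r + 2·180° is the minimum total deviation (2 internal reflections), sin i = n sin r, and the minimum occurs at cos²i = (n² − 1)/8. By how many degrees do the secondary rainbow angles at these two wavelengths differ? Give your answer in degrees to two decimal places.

At 414 nm (n = 1.343): cos²i = 0.10046 → i = 71.522°, r = 44.928°, D_min = 233.478°, rainbow angle = 53.478°.
At 699 nm (n = 1.331): cos²i = 0.09645 → i = 71.907°, r = 45.575°, D_min = 230.365°, rainbow angle = 50.365°.
Angular width = |53.478° − 50.365°| = 3.113°.

3.11°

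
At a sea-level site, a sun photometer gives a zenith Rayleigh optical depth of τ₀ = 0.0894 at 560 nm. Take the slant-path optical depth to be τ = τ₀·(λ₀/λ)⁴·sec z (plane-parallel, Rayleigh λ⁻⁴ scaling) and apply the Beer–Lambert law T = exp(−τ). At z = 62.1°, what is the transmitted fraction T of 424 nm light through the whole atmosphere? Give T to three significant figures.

sec 62.1° = 2.1371.
τ = 0.0894 × (560/424)⁴ × 2.1371 = 0.0894 × 3.0429 × 2.1371 = 0.5814.
T = exp(−0.5814) = 0.5591.

0.559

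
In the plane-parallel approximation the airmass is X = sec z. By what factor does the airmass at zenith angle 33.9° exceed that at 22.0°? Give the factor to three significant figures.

1.12

X(33.9°)/X(22.0°) = sec 33.9° / sec 22.0° = cos 22.0° / cos 33.9° = 0.9272/0.8300 = 1.1171.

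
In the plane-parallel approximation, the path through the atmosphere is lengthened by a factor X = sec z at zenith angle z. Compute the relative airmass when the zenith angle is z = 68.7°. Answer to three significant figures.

2.75

X = sec z = 1/cos 68.7° = 1/0.3633 = 2.7529.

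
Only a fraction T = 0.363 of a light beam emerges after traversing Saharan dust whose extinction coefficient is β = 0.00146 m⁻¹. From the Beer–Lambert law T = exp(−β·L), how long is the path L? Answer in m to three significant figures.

694 m

Beer–Lambert: T = exp(−βL) ⇒ L = −ln(T)/β = −ln(0.363)/0.00146 = 1.0134/0.00146 = 694.1 m.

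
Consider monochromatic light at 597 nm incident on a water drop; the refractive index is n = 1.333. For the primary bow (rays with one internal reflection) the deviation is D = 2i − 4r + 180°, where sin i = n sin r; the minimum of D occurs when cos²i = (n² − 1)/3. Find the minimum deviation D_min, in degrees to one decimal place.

cos²i = (1.77689 − 1)/3 = 0.25896; i = arccos(0.50888) = 59.410°.
sin r = sin 59.410°/1.333 = 0.64579; r = 40.225°.
D_min = 2·59.410° − 4·40.225° + 180° = 137.922°.

137.9°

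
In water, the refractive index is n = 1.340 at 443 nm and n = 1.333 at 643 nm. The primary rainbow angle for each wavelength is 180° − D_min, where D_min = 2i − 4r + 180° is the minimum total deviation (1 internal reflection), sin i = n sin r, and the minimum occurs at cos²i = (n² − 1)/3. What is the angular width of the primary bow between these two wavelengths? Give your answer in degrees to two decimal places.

1.01°

At 443 nm (n = 1.340): cos²i = 0.26520 → i = 59.004°, r = 39.770°, D_min = 138.929°, rainbow angle = 41.071°.
At 643 nm (n = 1.333): cos²i = 0.25896 → i = 59.410°, r = 40.225°, D_min = 137.922°, rainbow angle = 42.078°.
Angular width = |41.071° − 42.078°| = 1.007°.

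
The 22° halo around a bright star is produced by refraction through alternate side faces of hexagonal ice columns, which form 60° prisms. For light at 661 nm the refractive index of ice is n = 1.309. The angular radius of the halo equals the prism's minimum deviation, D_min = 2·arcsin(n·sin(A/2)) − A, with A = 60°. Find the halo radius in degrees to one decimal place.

21.8°

n·sin(A/2) = 1.309 × sin 30° = 1.309 × 0.5000 = 0.6545.
D_min = 2·arcsin(0.6545) − 60° = 2 × 40.882° − 60° = 21.763°.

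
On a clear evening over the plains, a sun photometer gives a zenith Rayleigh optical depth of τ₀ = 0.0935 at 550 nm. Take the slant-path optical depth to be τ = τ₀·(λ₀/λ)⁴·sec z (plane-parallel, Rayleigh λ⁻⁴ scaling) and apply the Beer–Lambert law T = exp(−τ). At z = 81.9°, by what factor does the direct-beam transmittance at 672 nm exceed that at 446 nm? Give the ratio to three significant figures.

3.44

Airmass: sec 81.9° = 7.0972.
τ(672 nm) = 0.0935 × (550/672)⁴ × 7.0972 = 0.0935 × 0.4487 × 7.0972 = 0.2978.
τ(446 nm) = 0.0935 × (550/446)⁴ × 7.0972 = 0.0935 × 2.3127 × 7.0972 = 1.5346.
T(672)/T(446) = exp(τ_B − τ_A) = exp(1.2369) = 3.4449.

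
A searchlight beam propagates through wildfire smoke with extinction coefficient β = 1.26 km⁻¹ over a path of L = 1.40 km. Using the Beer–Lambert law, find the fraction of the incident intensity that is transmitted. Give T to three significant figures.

0.171

τ = β·L = 1.26 × 1.40 = 1.7640.
T = exp(−1.7640) = 0.1714.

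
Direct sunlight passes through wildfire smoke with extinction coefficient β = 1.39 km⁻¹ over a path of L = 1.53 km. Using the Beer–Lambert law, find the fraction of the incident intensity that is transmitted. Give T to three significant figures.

0.119

τ = β·L = 1.39 × 1.53 = 2.1267.
T = exp(−2.1267) = 0.1192.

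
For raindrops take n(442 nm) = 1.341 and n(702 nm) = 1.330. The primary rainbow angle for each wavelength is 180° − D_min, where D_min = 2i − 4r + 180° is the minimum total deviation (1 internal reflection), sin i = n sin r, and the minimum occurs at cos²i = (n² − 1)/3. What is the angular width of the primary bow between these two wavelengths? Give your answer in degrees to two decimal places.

1.59°

At 442 nm (n = 1.341): cos²i = 0.26609 → i = 58.946°, r = 39.705°, D_min = 139.071°, rainbow angle = 40.929°.
At 702 nm (n = 1.330): cos²i = 0.25630 → i = 59.585°, r = 40.422°, D_min = 137.484°, rainbow angle = 42.516°.
Angular width = |40.929° − 42.516°| = 1.588°.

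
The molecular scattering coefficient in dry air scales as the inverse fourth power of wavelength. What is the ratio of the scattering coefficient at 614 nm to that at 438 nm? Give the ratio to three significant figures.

0.259

Rayleigh scattering ∝ λ⁻⁴, so the ratio of coefficients is the inverse fourth power of the wavelength ratio.
σ(614)/σ(438) = (438/614)⁴ = (0.7134)⁴ = 0.259.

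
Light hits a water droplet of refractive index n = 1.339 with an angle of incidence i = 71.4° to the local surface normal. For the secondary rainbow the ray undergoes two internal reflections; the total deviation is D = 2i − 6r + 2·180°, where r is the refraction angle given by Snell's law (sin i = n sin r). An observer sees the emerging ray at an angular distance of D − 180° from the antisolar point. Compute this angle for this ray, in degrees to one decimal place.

52.5°

sin r = sin 71.4° / 1.339 = 0.9478/1.339 = 0.7078; r = 45.06°.
D = 2·71.4° − 6·45.06° + 2·180° = 142.80° − 270.35° + 360° = 232.45°.
Angle from antisolar point = D − 180° = 52.45°.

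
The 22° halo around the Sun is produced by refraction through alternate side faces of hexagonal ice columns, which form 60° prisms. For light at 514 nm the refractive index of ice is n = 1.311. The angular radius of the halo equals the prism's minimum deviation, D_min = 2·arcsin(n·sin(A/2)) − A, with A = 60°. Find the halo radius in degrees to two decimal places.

n·sin(A/2) = 1.311 × sin 30° = 1.311 × 0.5000 = 0.6555.
D_min = 2·arcsin(0.6555) − 60° = 2 × 40.958° − 60° = 21.915°.

21.92°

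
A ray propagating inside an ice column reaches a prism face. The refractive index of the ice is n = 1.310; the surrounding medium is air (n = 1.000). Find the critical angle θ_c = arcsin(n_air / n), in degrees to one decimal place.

49.8°

sin θ_c = n_air / n = 1.000 / 1.310 = 0.7634.
θ_c = arcsin(0.7634) = 49.76°.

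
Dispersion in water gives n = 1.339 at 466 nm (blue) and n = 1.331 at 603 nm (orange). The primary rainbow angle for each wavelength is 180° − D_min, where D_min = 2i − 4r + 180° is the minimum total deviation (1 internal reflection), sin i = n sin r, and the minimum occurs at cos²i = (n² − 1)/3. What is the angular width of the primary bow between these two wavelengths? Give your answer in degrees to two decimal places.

1.16°

At 466 nm (n = 1.339): cos²i = 0.26431 → i = 59.062°, r = 39.834°, D_min = 138.786°, rainbow angle = 41.214°.
At 603 nm (n = 1.331): cos²i = 0.25719 → i = 59.527°, r = 40.356°, D_min = 137.630°, rainbow angle = 42.370°.
Angular width = |41.214° − 42.370°| = 1.156°.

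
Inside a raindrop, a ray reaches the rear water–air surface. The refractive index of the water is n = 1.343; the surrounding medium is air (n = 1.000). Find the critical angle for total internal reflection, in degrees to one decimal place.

sin θ_c = n_air / n = 1.000 / 1.343 = 0.7446.
θ_c = arcsin(0.7446) = 48.12°.

48.1°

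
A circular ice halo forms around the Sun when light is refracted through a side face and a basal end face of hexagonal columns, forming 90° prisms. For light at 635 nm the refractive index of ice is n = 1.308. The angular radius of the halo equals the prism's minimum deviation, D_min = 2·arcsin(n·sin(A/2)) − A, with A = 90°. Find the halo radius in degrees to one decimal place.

n·sin(A/2) = 1.308 × sin 45° = 1.308 × 0.7071 = 0.9249.
D_min = 2·arcsin(0.9249) − 90° = 2 × 67.653° − 90° = 45.305°.

45.3°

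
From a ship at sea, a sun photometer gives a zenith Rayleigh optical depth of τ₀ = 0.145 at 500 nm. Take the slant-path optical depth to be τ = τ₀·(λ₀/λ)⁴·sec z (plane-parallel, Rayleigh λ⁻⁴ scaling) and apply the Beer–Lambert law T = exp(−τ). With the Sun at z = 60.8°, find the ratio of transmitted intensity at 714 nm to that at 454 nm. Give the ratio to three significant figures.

Airmass: sec 60.8° = 2.0498.
τ(714 nm) = 0.145 × (500/714)⁴ × 2.0498 = 0.145 × 0.2405 × 2.0498 = 0.0715.
τ(454 nm) = 0.145 × (500/454)⁴ × 2.0498 = 0.145 × 1.4711 × 2.0498 = 0.4372.
T(714)/T(454) = exp(τ_B − τ_A) = exp(0.3658) = 1.4416.

1.44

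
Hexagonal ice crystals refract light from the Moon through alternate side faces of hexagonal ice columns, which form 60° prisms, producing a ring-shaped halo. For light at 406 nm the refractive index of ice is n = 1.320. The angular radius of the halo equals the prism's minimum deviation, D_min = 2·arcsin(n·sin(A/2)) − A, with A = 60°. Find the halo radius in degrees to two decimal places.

n·sin(A/2) = 1.320 × sin 30° = 1.320 × 0.5000 = 0.6600.
D_min = 2·arcsin(0.6600) − 60° = 2 × 41.300° − 60° = 22.600°.

22.60°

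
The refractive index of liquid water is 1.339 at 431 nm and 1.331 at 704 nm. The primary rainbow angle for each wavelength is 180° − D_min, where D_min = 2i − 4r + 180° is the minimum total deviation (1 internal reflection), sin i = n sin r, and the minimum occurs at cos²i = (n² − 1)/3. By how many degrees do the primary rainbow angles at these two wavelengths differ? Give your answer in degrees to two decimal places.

At 431 nm (n = 1.339): cos²i = 0.26431 → i = 59.062°, r = 39.834°, D_min = 138.786°, rainbow angle = 41.214°.
At 704 nm (n = 1.331): cos²i = 0.25719 → i = 59.527°, r = 40.356°, D_min = 137.630°, rainbow angle = 42.370°.
Angular width = |41.214° − 42.370°| = 1.156°.

1.16°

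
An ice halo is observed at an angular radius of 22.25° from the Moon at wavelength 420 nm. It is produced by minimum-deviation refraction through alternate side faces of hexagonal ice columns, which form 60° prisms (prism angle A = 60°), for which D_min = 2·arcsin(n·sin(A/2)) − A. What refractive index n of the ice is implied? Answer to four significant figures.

Rearranging: n = sin((D_min + A)/2) / sin(A/2).
(D_min + A)/2 = (22.25° + 60°)/2 = 41.125°.
n = sin 41.125° / sin 30° = 0.6577 / 0.5000 = 1.3154.

1.315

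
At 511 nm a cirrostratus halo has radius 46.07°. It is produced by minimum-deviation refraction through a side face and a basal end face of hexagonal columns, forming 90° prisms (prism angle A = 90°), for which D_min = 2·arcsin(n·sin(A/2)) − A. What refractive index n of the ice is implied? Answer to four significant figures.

Rearranging: n = sin((D_min + A)/2) / sin(A/2).
(D_min + A)/2 = (46.07° + 90°)/2 = 68.035°.
n = sin 68.035° / sin 45° = 0.9274 / 0.7071 = 1.3116.

1.312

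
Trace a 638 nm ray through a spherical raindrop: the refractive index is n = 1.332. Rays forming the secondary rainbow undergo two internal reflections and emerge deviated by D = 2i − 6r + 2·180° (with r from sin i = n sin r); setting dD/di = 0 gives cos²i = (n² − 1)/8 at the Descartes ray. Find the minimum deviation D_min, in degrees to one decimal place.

230.6°

cos²i = (1.77422 − 1)/8 = 0.09678; i = arccos(0.31109) = 71.875°.
sin r = sin 71.875°/1.332 = 0.71350; r = 45.520°.
D_min = 2·71.875° − 6·45.520° + 360° = 230.628°.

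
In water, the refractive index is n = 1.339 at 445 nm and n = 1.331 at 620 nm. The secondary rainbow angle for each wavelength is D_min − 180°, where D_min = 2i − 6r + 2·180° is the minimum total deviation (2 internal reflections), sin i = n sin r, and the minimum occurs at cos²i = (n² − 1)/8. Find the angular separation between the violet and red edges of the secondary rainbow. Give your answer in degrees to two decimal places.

At 445 nm (n = 1.339): cos²i = 0.09912 → i = 71.650°, r = 45.141°, D_min = 232.451°, rainbow angle = 52.451°.
At 620 nm (n = 1.331): cos²i = 0.09645 → i = 71.907°, r = 45.575°, D_min = 230.365°, rainbow angle = 50.365°.
Angular width = |52.451° − 50.365°| = 2.086°.

2.09°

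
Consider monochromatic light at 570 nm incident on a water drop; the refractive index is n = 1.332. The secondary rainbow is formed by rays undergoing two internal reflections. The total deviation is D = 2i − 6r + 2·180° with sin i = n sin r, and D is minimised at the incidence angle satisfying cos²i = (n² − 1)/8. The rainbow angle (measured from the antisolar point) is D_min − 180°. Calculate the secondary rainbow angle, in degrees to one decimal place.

50.6°

cos²i = (1.77422 − 1)/8 = 0.09678; i = arccos(0.31109) = 71.875°.
sin r = sin 71.875°/1.332 = 0.71350; r = 45.520°.
D_min = 2·71.875° − 6·45.520° + 360° = 230.628°.
Rainbow angle = D_min − 180° = 50.628°.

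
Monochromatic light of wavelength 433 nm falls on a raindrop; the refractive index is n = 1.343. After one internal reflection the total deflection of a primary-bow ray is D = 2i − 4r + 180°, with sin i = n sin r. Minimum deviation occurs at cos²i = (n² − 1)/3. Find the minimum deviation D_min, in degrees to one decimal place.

cos²i = (1.80365 − 1)/3 = 0.26788; i = arccos(0.51757) = 58.830°.
sin r = sin 58.830°/1.343 = 0.63711; r = 39.577°.
D_min = 2·58.830° − 4·39.577° + 180° = 139.354°.

139.4°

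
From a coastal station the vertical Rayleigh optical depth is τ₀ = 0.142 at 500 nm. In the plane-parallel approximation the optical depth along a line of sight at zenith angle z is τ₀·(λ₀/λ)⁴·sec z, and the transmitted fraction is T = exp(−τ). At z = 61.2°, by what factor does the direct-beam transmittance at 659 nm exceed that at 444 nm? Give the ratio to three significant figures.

1.46

Airmass: sec 61.2° = 2.0757.
τ(659 nm) = 0.142 × (500/659)⁴ × 2.0757 = 0.142 × 0.3314 × 2.0757 = 0.0977.
τ(444 nm) = 0.142 × (500/444)⁴ × 2.0757 = 0.142 × 1.6082 × 2.0757 = 0.4740.
T(659)/T(444) = exp(τ_B − τ_A) = exp(0.3764) = 1.4570.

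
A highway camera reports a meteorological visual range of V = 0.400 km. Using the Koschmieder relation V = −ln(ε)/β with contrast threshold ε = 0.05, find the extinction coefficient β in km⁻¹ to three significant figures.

7.49 km⁻¹

β = −ln(0.05) / V = 2.996 / 0.400 = 7.4893 km⁻¹.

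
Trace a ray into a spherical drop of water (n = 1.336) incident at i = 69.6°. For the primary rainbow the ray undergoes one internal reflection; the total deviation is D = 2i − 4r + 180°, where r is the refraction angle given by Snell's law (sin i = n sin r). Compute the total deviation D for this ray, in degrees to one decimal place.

141.0°

sin r = sin 69.6° / 1.336 = 0.9373/1.336 = 0.7016; r = 44.55°.
D = 2·69.6° − 4·44.55° + 180° = 139.20° − 178.21° + 180° = 140.99°.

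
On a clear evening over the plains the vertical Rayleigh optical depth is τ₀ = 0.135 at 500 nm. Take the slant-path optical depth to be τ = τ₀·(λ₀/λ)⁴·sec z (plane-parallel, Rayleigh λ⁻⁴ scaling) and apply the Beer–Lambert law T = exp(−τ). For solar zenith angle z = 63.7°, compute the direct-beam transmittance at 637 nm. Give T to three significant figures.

0.891

sec 63.7° = 2.2570.
τ = 0.135 × (500/637)⁴ × 2.2570 = 0.135 × 0.3796 × 2.2570 = 0.1157.
T = exp(−0.1157) = 0.8908.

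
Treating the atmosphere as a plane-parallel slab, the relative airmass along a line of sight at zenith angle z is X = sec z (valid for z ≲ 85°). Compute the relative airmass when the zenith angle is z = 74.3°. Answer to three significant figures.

X = sec z = 1/cos 74.3° = 1/0.2706 = 3.6955.

3.70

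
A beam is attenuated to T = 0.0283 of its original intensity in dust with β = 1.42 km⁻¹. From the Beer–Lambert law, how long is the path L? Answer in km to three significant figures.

2.51 km

Beer–Lambert: T = exp(−βL) ⇒ L = −ln(T)/β = −ln(0.0283)/1.42 = 3.5649/1.42 = 2.51 km.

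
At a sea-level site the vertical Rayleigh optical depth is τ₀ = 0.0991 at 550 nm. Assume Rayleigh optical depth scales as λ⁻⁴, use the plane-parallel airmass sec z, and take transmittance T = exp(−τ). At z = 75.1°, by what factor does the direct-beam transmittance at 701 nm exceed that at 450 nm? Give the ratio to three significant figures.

2.04

Airmass: sec 75.1° = 3.8890.
τ(701 nm) = 0.0991 × (550/701)⁴ × 3.8890 = 0.0991 × 0.3789 × 3.8890 = 0.1460.
τ(450 nm) = 0.0991 × (550/450)⁴ × 3.8890 = 0.0991 × 2.2315 × 3.8890 = 0.8600.
T(701)/T(450) = exp(τ_B − τ_A) = exp(0.7140) = 2.0421.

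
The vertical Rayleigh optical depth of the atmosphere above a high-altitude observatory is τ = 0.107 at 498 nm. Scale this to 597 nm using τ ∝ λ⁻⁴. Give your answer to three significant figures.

τ(597 nm) = τ(498 nm) × (498/597)⁴ = 0.107 × (0.8342)⁴ = 0.107 × 0.4842 = 0.0518.

0.0518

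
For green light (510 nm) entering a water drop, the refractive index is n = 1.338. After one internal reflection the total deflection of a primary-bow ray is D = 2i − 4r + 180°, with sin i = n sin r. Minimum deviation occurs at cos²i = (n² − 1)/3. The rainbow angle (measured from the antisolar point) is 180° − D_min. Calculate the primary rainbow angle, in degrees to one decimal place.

41.4°

cos²i = (1.79024 − 1)/3 = 0.26341; i = arccos(0.51324) = 59.120°.
sin r = sin 59.120°/1.338 = 0.64144; r = 39.899°.
D_min = 2·59.120° − 4·39.899° + 180° = 138.643°.
Rainbow angle = 180° − D_min = 41.357°.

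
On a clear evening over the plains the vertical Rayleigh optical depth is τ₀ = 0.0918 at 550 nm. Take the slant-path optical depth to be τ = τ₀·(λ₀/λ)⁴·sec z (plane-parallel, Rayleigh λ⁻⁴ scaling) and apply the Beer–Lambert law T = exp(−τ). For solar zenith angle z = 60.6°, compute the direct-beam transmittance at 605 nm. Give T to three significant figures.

sec 60.6° = 2.0371.
τ = 0.0918 × (550/605)⁴ × 2.0371 = 0.0918 × 0.6830 × 2.0371 = 0.1277.
T = exp(−0.1277) = 0.8801.

0.880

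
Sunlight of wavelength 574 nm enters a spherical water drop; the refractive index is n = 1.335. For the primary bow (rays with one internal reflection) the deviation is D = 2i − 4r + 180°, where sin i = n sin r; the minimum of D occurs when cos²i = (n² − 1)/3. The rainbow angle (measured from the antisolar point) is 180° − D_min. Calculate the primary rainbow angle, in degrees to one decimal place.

cos²i = (1.78222 − 1)/3 = 0.26074; i = arccos(0.51063) = 59.294°.
sin r = sin 59.294°/1.335 = 0.64405; r = 40.094°.
D_min = 2·59.294° − 4·40.094° + 180° = 138.212°.
Rainbow angle = 180° − D_min = 41.788°.

41.8°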